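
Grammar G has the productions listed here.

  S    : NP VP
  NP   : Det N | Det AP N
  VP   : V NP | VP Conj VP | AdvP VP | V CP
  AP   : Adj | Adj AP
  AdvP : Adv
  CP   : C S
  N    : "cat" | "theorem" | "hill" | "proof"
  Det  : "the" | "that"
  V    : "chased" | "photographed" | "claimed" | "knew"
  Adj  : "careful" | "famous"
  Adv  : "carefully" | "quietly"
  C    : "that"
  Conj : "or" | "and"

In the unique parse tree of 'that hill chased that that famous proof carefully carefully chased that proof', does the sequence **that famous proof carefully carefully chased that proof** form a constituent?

[S [NP [Det that] [N hill]] [VP [V chased] [CP [C that] [S [NP [Det that] [AP [Adj famous]] [N proof]] [VP [AdvP [Adv carefully]] [VP [AdvP [Adv carefully]] [VP [V chased] [NP [Det that] [N proof]]]]]]]]]
The words 'that famous proof carefully carefully chased that proof' are exhaustively dominated by a single S node (built by S → NP VP), so they form a constituent.

Yes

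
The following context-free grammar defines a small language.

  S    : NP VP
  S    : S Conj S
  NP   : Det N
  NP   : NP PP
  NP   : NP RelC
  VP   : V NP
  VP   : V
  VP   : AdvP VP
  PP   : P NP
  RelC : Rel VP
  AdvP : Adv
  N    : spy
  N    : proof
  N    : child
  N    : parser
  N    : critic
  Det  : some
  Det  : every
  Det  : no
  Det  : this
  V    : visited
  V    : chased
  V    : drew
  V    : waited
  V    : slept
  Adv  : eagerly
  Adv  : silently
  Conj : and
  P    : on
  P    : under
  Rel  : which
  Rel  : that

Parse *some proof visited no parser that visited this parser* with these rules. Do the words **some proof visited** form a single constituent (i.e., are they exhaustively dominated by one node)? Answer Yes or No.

No

[S [NP [Det some] [N proof]] [VP [V visited] [NP [NP [Det no] [N parser]] [RelC [Rel that] [VP [V visited] [NP [Det this] [N parser]]]]]]]
The smallest constituent containing 'some proof visited' is the S spanning 'some proof visited no parser that visited this parser'; no single node in the tree dominates exactly the given words.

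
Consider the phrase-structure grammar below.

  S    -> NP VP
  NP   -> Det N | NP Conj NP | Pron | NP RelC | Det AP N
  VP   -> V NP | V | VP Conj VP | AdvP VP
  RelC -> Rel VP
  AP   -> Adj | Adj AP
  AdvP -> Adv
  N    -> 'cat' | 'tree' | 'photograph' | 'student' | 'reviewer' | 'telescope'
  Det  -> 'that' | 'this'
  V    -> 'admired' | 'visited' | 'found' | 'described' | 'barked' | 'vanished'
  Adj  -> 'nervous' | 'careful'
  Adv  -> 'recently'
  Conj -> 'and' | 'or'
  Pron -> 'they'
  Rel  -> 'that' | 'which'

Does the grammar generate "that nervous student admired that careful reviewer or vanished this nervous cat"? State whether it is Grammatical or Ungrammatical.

Grammatical

S
  NP
    Det: that
    AP
      Adj: nervous
    N: student
  VP
    VP
      V: admired
      NP
        Det: that
        AP
          Adj: careful
        N: reviewer
    Conj: or
    VP
      V: vanished
      NP
        Det: this
        AP
          Adj: nervous
        N: cat
The bracketing above is licensed at every node by one of the given productions, with S at the root.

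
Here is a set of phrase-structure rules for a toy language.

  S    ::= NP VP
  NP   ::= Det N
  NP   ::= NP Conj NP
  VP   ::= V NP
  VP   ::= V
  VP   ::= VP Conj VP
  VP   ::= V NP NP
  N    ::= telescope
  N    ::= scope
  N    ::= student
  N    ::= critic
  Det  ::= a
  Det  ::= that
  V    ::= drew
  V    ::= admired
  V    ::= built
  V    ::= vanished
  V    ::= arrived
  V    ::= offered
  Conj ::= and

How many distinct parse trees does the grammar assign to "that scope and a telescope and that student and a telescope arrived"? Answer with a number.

Two of the 5 distinct bracketings:
[S [NP [NP [Det that] [N scope]] [Conj and] [NP [NP [Det a] [N telescope]] [Conj and] [NP [NP [Det that] [N student]] [Conj and] [NP [Det a] [N telescope]]]]] [VP [V arrived]]]
[S [NP [NP [Det that] [N scope]] [Conj and] [NP [NP [NP [Det a] [N telescope]] [Conj and] [NP [Det that] [N student]]] [Conj and] [NP [Det a] [N telescope]]]] [VP [V arrived]]]
The trees differ in how a recursive rule is bracketed over the same span.

5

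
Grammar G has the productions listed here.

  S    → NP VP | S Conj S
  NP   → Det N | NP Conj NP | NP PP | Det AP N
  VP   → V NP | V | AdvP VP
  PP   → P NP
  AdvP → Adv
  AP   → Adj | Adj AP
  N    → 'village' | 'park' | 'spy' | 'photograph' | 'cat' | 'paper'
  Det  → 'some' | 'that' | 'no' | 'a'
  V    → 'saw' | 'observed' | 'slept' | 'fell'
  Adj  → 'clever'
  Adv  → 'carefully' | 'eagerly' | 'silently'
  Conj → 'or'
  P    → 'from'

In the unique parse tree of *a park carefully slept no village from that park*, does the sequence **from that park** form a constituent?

Yes

[S [NP [Det a] [N park]] [VP [AdvP [Adv carefully]] [VP [V slept] [NP [NP [Det no] [N village]] [PP [P from] [NP [Det that] [N park]]]]]]]
The words 'from that park' are exhaustively dominated by a single PP node (built by PP → P NP), so they form a constituent.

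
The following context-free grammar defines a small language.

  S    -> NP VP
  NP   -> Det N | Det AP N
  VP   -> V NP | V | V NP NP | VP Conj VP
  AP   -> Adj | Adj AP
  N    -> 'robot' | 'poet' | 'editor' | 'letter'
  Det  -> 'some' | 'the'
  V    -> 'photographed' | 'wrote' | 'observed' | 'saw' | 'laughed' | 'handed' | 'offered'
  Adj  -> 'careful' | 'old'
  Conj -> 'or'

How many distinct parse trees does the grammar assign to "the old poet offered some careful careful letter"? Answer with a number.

[S [NP [Det the] [AP [Adj old]] [N poet]] [VP [V offered] [NP [Det some] [AP [Adj careful] [AP [Adj careful]]] [N letter]]]]
No rule offers an alternative attachment or grouping for any span, so this is the only derivation.

1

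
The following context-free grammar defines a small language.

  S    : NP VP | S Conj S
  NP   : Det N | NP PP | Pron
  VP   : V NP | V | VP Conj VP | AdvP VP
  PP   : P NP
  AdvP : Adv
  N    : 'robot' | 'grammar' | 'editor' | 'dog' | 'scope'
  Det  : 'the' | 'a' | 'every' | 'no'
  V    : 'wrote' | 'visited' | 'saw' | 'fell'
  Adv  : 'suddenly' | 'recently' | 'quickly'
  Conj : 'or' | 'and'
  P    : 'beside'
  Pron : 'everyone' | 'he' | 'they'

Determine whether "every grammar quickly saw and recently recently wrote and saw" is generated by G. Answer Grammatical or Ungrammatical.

[S [NP [Det every] [N grammar]] [VP [VP [AdvP [Adv quickly]] [VP [V saw]]] [Conj and] [VP [VP [AdvP [Adv recently]] [VP [AdvP [Adv recently]] [VP [V wrote]]]] [Conj and] [VP [V saw]]]]]
Every word is introduced by a lexical rule and the phrasal rules combine the resulting categories into a single S.

Grammatical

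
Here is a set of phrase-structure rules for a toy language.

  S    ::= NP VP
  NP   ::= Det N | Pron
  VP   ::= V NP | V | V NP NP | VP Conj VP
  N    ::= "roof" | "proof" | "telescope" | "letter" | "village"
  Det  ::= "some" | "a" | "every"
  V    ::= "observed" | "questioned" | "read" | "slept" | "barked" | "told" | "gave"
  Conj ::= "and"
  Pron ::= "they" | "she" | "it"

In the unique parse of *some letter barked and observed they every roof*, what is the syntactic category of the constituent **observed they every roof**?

S
  NP
    Det: some
    N: letter
  VP
    VP
      V: barked
    Conj: and
    VP
      V: observed
      NP
        Pron: they
      NP
        Det: every
        N: roof
The span 'observed they every roof' is the VP node built by VP → V NP NP.

VP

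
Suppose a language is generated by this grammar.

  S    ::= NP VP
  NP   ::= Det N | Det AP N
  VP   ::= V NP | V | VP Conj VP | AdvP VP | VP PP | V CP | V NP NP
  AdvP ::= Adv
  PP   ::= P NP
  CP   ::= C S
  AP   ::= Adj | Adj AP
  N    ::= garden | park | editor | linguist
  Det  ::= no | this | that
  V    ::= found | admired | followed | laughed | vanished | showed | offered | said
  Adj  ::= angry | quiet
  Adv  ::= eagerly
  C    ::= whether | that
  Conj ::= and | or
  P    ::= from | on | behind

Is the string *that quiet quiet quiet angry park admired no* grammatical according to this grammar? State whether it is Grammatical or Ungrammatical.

For S → NP VP, the only prefix that parses as NP is 'that quiet quiet quiet angry park', but the remainder 'admired no' is not a VP under these rules.

Ungrammatical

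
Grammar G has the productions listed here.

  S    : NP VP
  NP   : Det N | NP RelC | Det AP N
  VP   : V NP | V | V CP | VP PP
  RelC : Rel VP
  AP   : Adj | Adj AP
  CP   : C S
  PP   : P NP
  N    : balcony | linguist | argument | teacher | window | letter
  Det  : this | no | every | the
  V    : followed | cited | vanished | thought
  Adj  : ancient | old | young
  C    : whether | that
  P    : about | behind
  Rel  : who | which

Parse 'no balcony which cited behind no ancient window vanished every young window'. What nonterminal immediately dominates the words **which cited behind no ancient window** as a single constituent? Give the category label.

[S [NP [NP [Det no] [N balcony]] [RelC [Rel which] [VP [VP [V cited]] [PP [P behind] [NP [Det no] [AP [Adj ancient]] [N window]]]]]] [VP [V vanished] [NP [Det every] [AP [Adj young]] [N window]]]]
The span 'which cited behind no ancient window' is the RelC node built by RelC → Rel VP.

RelC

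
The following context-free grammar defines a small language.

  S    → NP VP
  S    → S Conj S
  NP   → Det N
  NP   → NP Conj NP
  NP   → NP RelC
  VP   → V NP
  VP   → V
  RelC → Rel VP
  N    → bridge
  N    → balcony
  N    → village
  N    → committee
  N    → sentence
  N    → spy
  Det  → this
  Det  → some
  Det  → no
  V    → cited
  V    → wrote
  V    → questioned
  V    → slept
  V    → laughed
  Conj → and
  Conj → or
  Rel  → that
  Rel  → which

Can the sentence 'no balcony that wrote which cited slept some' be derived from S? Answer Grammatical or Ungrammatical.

For S → NP VP, every NP-prefix leaves a non-VP remainder: after 'no balcony' the remainder is not a VP; after 'no balcony that wrote' the remainder is not a VP; after 'no balcony that wrote which cited' the remainder is not a VP. The alternative S rule S → S Conj S likewise has no satisfying split.

Ungrammatical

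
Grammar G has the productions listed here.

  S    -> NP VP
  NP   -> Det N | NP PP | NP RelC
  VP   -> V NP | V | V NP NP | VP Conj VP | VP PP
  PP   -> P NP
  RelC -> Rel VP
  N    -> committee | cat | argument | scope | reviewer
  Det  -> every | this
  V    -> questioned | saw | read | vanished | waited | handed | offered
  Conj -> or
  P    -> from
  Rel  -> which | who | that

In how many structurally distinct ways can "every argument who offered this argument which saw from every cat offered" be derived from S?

6

Two of the 6 distinct bracketings:
[S [NP [NP [NP [Det every] [N argument]] [RelC [Rel who] [VP [V offered] [NP [NP [Det this] [N argument]] [RelC [Rel which] [VP [V saw]]]]]]] [PP [P from] [NP [Det every] [N cat]]]] [VP [V offered]]]
[S [NP [NP [NP [NP [Det every] [N argument]] [RelC [Rel who] [VP [V offered] [NP [Det this] [N argument]]]]] [RelC [Rel which] [VP [V saw]]]] [PP [P from] [NP [Det every] [N cat]]]] [VP [V offered]]]
The trees differ in how a recursive rule is bracketed over the same span.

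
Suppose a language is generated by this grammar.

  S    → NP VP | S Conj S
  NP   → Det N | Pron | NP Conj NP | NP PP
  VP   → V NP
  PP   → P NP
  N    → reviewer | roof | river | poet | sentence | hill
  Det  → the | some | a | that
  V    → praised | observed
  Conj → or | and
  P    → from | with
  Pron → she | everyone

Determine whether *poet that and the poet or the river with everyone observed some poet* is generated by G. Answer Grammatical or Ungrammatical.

Ungrammatical

An N word can never sit immediately before a Det word in any string this grammar generates, so the substring 'poet that' rules out a derivation.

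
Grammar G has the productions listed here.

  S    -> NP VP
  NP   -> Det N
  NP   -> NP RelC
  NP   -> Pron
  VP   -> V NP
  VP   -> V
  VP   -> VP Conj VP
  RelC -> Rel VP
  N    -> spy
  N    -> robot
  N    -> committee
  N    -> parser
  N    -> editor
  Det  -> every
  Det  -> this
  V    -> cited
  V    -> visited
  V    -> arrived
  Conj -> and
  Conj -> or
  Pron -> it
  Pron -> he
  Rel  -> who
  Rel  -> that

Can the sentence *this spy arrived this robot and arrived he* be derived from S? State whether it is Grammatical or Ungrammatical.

Grammatical

S
  NP
    Det: this
    N: spy
  VP
    VP
      V: arrived
      NP
        Det: this
        N: robot
    Conj: and
    VP
      V: arrived
      NP
        Pron: he
Every word is introduced by a lexical rule and the phrasal rules combine the resulting categories into a single S.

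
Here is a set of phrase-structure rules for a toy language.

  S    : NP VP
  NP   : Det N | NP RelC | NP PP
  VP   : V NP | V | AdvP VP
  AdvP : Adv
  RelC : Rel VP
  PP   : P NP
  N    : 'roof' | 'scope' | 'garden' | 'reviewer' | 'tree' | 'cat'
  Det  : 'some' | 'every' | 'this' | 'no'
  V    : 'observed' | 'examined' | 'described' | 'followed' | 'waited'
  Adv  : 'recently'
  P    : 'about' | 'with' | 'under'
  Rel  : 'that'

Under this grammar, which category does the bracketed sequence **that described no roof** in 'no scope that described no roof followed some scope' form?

RelC

[S [NP [NP [Det no] [N scope]] [RelC [Rel that] [VP [V described] [NP [Det no] [N roof]]]]] [VP [V followed] [NP [Det some] [N scope]]]]
The span 'that described no roof' is the RelC node built by RelC → Rel VP.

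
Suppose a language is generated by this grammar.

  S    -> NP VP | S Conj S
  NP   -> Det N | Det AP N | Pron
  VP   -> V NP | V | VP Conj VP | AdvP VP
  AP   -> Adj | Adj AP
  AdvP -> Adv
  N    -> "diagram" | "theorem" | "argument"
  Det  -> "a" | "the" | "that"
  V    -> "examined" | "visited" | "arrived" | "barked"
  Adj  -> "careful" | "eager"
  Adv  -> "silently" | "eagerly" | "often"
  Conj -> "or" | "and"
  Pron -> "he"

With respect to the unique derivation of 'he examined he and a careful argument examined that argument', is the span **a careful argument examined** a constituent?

No

[S [S [NP [Pron he]] [VP [V examined] [NP [Pron he]]]] [Conj and] [S [NP [Det a] [AP [Adj careful]] [N argument]] [VP [V examined] [NP [Det that] [N argument]]]]]
The smallest constituent containing 'a careful argument examined' is the S spanning 'a careful argument examined that argument'; no single node in the tree dominates exactly the given words.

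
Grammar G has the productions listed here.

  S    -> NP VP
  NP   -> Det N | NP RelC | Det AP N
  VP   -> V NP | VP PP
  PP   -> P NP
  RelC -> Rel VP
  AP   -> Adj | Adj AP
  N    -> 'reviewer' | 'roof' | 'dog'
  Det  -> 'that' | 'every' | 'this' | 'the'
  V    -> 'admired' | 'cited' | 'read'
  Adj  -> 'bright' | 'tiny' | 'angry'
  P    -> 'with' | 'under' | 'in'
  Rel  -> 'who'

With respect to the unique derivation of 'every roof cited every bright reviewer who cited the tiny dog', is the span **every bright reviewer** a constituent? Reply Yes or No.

[S [NP [Det every] [N roof]] [VP [V cited] [NP [NP [Det every] [AP [Adj bright]] [N reviewer]] [RelC [Rel who] [VP [V cited] [NP [Det the] [AP [Adj tiny]] [N dog]]]]]]]
The words 'every bright reviewer' are exhaustively dominated by a single NP node (built by NP → Det AP N), so they form a constituent.

Yes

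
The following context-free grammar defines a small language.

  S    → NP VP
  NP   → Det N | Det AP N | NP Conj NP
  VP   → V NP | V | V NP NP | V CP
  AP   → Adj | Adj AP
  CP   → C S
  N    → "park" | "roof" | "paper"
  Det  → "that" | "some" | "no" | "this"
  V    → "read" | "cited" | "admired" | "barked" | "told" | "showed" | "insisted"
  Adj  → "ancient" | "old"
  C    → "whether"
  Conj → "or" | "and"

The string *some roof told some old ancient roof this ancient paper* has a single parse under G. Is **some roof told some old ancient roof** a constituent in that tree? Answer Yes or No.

[S [NP [Det some] [N roof]] [VP [V told] [NP [Det some] [AP [Adj old] [AP [Adj ancient]]] [N roof]] [NP [Det this] [AP [Adj ancient]] [N paper]]]]
The smallest constituent containing 'some roof told some old ancient roof' is the S spanning 'some roof told some old ancient roof this ancient paper'; no single node in the tree dominates exactly the given words.

No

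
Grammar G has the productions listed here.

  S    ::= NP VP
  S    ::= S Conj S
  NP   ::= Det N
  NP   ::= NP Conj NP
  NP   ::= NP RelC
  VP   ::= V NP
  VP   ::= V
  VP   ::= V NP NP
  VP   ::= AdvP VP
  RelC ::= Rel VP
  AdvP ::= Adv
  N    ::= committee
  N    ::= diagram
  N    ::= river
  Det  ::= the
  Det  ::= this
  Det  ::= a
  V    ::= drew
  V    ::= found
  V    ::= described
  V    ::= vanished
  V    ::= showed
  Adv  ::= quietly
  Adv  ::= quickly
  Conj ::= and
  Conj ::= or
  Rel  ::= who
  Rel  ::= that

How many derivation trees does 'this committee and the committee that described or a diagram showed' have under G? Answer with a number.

Two of the 3 distinct bracketings:
[S [NP [NP [Det this] [N committee]] [Conj and] [NP [NP [NP [Det the] [N committee]] [RelC [Rel that] [VP [V described]]]] [Conj or] [NP [Det a] [N diagram]]]] [VP [V showed]]]
[S [NP [NP [NP [Det this] [N committee]] [Conj and] [NP [NP [Det the] [N committee]] [RelC [Rel that] [VP [V described]]]]] [Conj or] [NP [Det a] [N diagram]]] [VP [V showed]]]
The trees differ in how a recursive rule is bracketed over the same span.

3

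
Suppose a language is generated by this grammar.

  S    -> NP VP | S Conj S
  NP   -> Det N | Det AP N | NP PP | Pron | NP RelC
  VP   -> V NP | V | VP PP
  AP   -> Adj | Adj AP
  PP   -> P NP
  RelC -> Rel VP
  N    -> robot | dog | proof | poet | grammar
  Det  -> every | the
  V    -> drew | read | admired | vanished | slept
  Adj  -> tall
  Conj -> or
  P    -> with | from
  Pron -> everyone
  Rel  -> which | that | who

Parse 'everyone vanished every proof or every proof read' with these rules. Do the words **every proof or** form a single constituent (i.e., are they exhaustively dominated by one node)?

[S [S [NP [Pron everyone]] [VP [V vanished] [NP [Det every] [N proof]]]] [Conj or] [S [NP [Det every] [N proof]] [VP [V read]]]]
The smallest constituent containing 'every proof or' is the S spanning 'everyone vanished every proof or every proof read'; no single node in the tree dominates exactly the given words.

No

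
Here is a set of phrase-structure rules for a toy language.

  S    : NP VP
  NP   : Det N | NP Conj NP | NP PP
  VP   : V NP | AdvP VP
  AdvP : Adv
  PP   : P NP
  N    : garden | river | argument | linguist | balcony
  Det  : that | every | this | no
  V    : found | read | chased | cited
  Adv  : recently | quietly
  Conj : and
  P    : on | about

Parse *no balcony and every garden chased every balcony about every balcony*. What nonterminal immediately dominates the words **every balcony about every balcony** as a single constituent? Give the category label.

NP

[S [NP [NP [Det no] [N balcony]] [Conj and] [NP [Det every] [N garden]]] [VP [V chased] [NP [NP [Det every] [N balcony]] [PP [P about] [NP [Det every] [N balcony]]]]]]
The span 'every balcony about every balcony' is the NP node built by NP → NP PP.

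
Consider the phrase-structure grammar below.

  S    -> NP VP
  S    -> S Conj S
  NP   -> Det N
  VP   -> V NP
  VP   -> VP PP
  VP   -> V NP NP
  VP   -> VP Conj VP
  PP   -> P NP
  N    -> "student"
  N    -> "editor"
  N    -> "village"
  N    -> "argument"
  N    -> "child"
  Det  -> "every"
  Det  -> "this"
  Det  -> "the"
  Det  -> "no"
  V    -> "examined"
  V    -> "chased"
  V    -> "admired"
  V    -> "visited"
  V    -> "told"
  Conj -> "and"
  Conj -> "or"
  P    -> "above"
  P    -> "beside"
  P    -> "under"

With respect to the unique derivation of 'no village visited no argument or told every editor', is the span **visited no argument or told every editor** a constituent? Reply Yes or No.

Yes

[S [NP [Det no] [N village]] [VP [VP [V visited] [NP [Det no] [N argument]]] [Conj or] [VP [V told] [NP [Det every] [N editor]]]]]
The words 'visited no argument or told every editor' are exhaustively dominated by a single VP node (built by VP → VP Conj VP), so they form a constituent.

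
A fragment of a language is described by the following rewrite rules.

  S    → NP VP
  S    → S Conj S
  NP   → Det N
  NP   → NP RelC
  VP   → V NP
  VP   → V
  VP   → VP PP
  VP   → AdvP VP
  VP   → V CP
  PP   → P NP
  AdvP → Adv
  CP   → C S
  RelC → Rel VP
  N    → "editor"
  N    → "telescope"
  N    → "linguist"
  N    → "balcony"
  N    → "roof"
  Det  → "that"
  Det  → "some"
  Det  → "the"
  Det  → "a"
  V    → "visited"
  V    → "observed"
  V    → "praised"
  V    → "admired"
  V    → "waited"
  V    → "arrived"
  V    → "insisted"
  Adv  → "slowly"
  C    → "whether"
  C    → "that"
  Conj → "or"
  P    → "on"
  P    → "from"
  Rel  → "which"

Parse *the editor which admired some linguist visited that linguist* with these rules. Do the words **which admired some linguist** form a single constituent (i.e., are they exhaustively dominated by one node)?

Yes

[S [NP [NP [Det the] [N editor]] [RelC [Rel which] [VP [V admired] [NP [Det some] [N linguist]]]]] [VP [V visited] [NP [Det that] [N linguist]]]]
The words 'which admired some linguist' are exhaustively dominated by a single RelC node (built by RelC → Rel VP), so they form a constituent.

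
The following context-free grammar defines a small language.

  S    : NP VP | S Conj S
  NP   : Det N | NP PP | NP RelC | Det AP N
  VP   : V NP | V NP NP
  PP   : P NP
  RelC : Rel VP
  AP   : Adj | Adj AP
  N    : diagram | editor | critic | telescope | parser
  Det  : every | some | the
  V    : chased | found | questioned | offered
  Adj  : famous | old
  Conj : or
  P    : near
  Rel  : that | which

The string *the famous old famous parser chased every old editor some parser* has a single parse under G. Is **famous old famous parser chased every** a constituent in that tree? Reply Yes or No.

No

[S [NP [Det the] [AP [Adj famous] [AP [Adj old] [AP [Adj famous]]]] [N parser]] [VP [V chased] [NP [Det every] [AP [Adj old]] [N editor]] [NP [Det some] [N parser]]]]
The smallest constituent containing 'famous old famous parser chased every' is the S spanning 'the famous old famous parser chased every old editor some parser'; no single node in the tree dominates exactly the given words.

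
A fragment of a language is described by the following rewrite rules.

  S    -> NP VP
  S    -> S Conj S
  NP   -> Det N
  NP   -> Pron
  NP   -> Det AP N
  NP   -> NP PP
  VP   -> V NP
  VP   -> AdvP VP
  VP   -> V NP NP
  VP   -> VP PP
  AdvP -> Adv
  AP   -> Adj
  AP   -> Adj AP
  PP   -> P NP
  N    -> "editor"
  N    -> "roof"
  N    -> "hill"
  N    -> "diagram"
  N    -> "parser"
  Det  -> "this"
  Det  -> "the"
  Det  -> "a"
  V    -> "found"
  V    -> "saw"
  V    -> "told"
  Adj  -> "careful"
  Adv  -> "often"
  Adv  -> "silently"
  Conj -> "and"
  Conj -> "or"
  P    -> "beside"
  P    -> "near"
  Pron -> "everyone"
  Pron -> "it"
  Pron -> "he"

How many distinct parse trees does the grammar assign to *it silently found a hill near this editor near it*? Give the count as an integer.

9

Two of the 9 distinct bracketings:
[S [NP [Pron it]] [VP [AdvP [Adv silently]] [VP [V found] [NP [NP [Det a] [N hill]] [PP [P near] [NP [NP [Det this] [N editor]] [PP [P near] [NP [Pron it]]]]]]]]]
[S [NP [Pron it]] [VP [AdvP [Adv silently]] [VP [V found] [NP [NP [NP [Det a] [N hill]] [PP [P near] [NP [Det this] [N editor]]]] [PP [P near] [NP [Pron it]]]]]]]
The trees differ in how a recursive rule is bracketed over the same span.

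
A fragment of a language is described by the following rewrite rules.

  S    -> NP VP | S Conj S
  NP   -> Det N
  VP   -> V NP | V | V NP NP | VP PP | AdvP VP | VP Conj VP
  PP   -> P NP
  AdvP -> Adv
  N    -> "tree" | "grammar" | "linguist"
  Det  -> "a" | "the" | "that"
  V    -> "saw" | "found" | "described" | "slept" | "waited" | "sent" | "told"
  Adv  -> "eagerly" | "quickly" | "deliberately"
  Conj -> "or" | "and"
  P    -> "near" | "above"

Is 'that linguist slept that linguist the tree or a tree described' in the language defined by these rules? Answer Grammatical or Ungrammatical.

Grammatical

S
  S
    NP
      Det: that
      N: linguist
    VP
      V: slept
      NP
        Det: that
        N: linguist
      NP
        Det: the
        N: tree
  Conj: or
  S
    NP
      Det: a
      N: tree
    VP
      V: described
Every word is introduced by a lexical rule and the phrasal rules combine the resulting categories into a single S.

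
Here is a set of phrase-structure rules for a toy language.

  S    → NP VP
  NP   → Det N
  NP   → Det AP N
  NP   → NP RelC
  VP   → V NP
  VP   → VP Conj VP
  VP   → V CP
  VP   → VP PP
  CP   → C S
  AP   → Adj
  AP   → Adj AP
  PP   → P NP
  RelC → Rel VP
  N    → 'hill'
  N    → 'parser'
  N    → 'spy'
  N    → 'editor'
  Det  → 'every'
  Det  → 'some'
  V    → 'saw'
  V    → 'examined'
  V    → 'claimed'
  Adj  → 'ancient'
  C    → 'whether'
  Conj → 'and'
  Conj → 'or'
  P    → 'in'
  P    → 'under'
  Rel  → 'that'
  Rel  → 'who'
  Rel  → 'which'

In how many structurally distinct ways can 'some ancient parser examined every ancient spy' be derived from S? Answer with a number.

1

[S [NP [Det some] [AP [Adj ancient]] [N parser]] [VP [V examined] [NP [Det every] [AP [Adj ancient]] [N spy]]]]
No rule offers an alternative attachment or grouping for any span, so this is the only derivation.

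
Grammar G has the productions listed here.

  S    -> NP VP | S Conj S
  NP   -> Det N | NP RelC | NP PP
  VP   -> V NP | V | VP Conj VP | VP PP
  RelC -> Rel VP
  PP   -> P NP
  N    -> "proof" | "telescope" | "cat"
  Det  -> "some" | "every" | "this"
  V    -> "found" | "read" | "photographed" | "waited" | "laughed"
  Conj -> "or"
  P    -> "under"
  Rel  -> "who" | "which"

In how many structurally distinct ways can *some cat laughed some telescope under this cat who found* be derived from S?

Two of the 3 distinct bracketings:
[S [NP [Det some] [N cat]] [VP [V laughed] [NP [NP [NP [Det some] [N telescope]] [PP [P under] [NP [Det this] [N cat]]]] [RelC [Rel who] [VP [V found]]]]]]
[S [NP [Det some] [N cat]] [VP [V laughed] [NP [NP [Det some] [N telescope]] [PP [P under] [NP [NP [Det this] [N cat]] [RelC [Rel who] [VP [V found]]]]]]]]
The trees differ in how a recursive rule is bracketed over the same span.

3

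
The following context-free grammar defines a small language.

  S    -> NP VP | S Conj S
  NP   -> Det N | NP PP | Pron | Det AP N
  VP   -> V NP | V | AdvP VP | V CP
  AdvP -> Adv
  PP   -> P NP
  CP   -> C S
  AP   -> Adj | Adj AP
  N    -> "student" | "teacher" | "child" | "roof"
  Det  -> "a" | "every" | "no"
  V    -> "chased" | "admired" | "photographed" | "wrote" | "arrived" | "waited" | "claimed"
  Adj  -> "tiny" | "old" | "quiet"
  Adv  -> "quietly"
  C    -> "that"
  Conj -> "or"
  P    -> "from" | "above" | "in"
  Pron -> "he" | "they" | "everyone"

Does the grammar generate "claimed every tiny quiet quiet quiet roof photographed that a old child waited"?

Ungrammatical

For S → NP VP, no prefix of the string parses as an NP. The alternative S rule S → S Conj S likewise has no satisfying split.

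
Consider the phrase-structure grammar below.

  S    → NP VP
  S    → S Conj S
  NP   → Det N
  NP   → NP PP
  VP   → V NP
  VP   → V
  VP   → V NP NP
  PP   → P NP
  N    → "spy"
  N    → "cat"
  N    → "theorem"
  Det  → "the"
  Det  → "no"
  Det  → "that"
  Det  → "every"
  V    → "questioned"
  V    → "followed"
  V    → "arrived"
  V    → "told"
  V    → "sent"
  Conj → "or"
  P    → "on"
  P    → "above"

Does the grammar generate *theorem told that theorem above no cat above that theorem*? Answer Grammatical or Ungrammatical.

Ungrammatical

For S → NP VP, no prefix of the string parses as an NP. The alternative S rule S → S Conj S likewise has no satisfying split.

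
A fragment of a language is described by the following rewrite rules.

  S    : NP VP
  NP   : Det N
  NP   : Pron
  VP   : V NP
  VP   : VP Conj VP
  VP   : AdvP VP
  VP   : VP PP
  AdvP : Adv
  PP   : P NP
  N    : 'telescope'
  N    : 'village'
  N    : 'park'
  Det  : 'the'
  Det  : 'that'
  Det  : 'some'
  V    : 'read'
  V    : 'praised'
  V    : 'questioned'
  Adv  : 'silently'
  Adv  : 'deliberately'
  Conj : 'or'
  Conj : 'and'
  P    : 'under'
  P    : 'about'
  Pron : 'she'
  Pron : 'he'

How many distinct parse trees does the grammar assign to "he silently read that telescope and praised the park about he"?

Two of the 5 distinct bracketings:
[S [NP [Pron he]] [VP [VP [AdvP [Adv silently]] [VP [V read] [NP [Det that] [N telescope]]]] [Conj and] [VP [VP [V praised] [NP [Det the] [N park]]] [PP [P about] [NP [Pron he]]]]]]
[S [NP [Pron he]] [VP [AdvP [Adv silently]] [VP [VP [V read] [NP [Det that] [N telescope]]] [Conj and] [VP [VP [V praised] [NP [Det the] [N park]]] [PP [P about] [NP [Pron he]]]]]]]
The trees differ in how a recursive rule is bracketed over the same span.

5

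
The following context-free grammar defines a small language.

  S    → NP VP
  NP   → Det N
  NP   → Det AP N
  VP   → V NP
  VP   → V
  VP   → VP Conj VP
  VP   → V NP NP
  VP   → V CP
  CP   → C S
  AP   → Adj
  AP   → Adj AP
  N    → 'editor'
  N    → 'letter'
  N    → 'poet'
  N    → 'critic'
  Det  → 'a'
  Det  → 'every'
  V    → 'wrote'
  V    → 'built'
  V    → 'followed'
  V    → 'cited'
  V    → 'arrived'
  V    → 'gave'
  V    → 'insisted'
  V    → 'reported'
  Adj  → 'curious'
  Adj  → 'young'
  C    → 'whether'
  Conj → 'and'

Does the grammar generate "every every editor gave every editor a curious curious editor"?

Ungrammatical

A Det word can never sit immediately before a Det word in any string this grammar generates, so the substring 'every every' rules out a derivation.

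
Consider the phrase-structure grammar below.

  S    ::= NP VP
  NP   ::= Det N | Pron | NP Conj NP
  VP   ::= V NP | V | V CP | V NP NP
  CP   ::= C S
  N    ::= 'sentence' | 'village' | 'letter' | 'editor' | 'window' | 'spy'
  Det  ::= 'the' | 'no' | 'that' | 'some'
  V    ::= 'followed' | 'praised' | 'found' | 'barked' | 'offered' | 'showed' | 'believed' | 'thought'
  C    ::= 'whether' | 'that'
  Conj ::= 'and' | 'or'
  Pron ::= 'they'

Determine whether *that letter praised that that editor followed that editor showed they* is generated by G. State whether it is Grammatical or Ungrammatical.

Ungrammatical

For S → NP VP, the only prefix that parses as NP is 'that letter', but the remainder 'praised that that editor followed that editor showed they' is not a VP under these rules.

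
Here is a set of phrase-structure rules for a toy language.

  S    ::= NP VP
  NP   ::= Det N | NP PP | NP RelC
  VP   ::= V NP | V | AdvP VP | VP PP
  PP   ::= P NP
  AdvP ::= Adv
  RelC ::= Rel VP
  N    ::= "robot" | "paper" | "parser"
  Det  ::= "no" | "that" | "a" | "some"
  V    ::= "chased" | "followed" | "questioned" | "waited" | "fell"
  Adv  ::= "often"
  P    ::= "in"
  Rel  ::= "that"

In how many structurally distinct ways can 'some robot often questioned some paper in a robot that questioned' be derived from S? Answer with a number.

4

Two of the 4 distinct bracketings:
[S [NP [Det some] [N robot]] [VP [AdvP [Adv often]] [VP [V questioned] [NP [NP [Det some] [N paper]] [PP [P in] [NP [NP [Det a] [N robot]] [RelC [Rel that] [VP [V questioned]]]]]]]]]
[S [NP [Det some] [N robot]] [VP [AdvP [Adv often]] [VP [V questioned] [NP [NP [NP [Det some] [N paper]] [PP [P in] [NP [Det a] [N robot]]]] [RelC [Rel that] [VP [V questioned]]]]]]]
The trees differ in how a recursive rule is bracketed over the same span.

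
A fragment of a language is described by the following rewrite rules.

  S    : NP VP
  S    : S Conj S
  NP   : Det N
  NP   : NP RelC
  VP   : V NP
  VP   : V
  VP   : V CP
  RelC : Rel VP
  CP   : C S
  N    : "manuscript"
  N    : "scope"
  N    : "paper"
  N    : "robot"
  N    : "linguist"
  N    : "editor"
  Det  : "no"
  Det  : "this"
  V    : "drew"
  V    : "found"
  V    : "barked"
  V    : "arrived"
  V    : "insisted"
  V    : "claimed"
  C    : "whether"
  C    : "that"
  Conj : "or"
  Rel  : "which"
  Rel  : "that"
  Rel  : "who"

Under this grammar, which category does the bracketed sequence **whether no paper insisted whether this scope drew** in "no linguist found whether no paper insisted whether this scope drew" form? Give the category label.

S
  NP
    Det: no
    N: linguist
  VP
    V: found
    CP
      C: whether
      S
        NP
          Det: no
          N: paper
        VP
          V: insisted
          CP
            C: whether
            S
              NP
                Det: this
                N: scope
              VP
                V: drew
The span 'whether no paper insisted whether this scope drew' is the CP node built by CP → C S.

CP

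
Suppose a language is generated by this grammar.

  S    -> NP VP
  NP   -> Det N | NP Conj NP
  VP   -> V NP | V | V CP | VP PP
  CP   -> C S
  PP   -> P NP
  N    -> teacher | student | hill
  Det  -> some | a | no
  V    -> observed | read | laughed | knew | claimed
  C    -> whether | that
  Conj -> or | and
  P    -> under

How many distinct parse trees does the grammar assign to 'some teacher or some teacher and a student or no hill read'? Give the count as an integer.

Two of the 5 distinct bracketings:
[S [NP [NP [Det some] [N teacher]] [Conj or] [NP [NP [Det some] [N teacher]] [Conj and] [NP [NP [Det a] [N student]] [Conj or] [NP [Det no] [N hill]]]]] [VP [V read]]]
[S [NP [NP [Det some] [N teacher]] [Conj or] [NP [NP [NP [Det some] [N teacher]] [Conj and] [NP [Det a] [N student]]] [Conj or] [NP [Det no] [N hill]]]] [VP [V read]]]
The trees differ in how a recursive rule is bracketed over the same span.

5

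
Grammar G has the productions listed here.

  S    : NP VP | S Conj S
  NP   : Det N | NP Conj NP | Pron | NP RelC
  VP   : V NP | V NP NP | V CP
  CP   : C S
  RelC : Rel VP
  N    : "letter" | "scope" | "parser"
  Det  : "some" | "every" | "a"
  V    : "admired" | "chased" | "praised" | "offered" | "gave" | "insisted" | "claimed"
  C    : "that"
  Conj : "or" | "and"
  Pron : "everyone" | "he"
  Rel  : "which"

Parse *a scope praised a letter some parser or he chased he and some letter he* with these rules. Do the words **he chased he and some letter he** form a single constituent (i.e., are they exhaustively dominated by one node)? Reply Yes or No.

Yes

[S [S [NP [Det a] [N scope]] [VP [V praised] [NP [Det a] [N letter]] [NP [Det some] [N parser]]]] [Conj or] [S [NP [Pron he]] [VP [V chased] [NP [NP [Pron he]] [Conj and] [NP [Det some] [N letter]]] [NP [Pron he]]]]]
The words 'he chased he and some letter he' are exhaustively dominated by a single S node (built by S → NP VP), so they form a constituent.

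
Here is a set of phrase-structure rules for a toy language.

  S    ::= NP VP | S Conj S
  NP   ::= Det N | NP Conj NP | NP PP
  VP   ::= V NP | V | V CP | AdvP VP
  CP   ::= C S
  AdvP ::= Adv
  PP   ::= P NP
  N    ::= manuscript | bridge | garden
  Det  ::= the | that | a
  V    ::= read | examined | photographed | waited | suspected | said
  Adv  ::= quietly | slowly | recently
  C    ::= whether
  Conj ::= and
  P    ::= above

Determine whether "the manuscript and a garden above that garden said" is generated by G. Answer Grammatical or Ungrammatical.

Grammatical

[S [NP [NP [Det the] [N manuscript]] [Conj and] [NP [NP [Det a] [N garden]] [PP [P above] [NP [Det that] [N garden]]]]] [VP [V said]]]
Each bracket corresponds to one application of a listed rule, so the string is derivable from S.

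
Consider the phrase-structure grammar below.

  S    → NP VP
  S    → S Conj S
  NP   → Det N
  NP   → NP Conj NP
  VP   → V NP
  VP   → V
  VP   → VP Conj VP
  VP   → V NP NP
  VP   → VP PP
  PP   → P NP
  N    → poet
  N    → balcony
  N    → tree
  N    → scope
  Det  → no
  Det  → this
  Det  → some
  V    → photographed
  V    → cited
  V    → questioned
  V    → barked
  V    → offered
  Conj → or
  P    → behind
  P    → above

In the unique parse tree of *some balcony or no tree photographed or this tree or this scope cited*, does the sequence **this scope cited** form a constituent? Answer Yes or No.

[S [S [NP [NP [Det some] [N balcony]] [Conj or] [NP [Det no] [N tree]]] [VP [V photographed]]] [Conj or] [S [NP [NP [Det this] [N tree]] [Conj or] [NP [Det this] [N scope]]] [VP [V cited]]]]
The smallest constituent containing 'this scope cited' is the S spanning 'this tree or this scope cited'; no single node in the tree dominates exactly the given words.

No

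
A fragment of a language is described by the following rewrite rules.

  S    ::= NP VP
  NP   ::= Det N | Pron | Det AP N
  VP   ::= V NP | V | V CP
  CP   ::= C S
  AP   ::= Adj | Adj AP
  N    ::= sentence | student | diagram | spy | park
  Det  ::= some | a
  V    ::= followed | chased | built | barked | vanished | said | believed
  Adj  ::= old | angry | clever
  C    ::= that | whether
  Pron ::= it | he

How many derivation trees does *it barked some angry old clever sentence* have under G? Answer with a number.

[S [NP [Pron it]] [VP [V barked] [NP [Det some] [AP [Adj angry] [AP [Adj old] [AP [Adj clever]]]] [N sentence]]]]
No rule offers an alternative attachment or grouping for any span, so this is the only derivation.

1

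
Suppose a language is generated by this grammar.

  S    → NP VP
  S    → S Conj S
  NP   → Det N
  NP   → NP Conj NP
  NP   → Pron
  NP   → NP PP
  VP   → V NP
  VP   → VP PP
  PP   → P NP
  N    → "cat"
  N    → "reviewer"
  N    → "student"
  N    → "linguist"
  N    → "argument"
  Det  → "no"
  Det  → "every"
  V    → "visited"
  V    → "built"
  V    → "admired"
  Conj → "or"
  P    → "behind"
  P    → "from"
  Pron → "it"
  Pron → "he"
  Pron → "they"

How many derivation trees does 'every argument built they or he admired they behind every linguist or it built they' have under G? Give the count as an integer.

4

Two of the 4 distinct bracketings:
[S [S [NP [Det every] [N argument]] [VP [V built] [NP [Pron they]]]] [Conj or] [S [S [NP [Pron he]] [VP [V admired] [NP [NP [Pron they]] [PP [P behind] [NP [Det every] [N linguist]]]]]] [Conj or] [S [NP [Pron it]] [VP [V built] [NP [Pron they]]]]]]
[S [S [NP [Det every] [N argument]] [VP [V built] [NP [Pron they]]]] [Conj or] [S [S [NP [Pron he]] [VP [VP [V admired] [NP [Pron they]]] [PP [P behind] [NP [Det every] [N linguist]]]]] [Conj or] [S [NP [Pron it]] [VP [V built] [NP [Pron they]]]]]]
The difference turns on whether NP → NP PP is used at the relevant span, versus an alternative expansion of NP.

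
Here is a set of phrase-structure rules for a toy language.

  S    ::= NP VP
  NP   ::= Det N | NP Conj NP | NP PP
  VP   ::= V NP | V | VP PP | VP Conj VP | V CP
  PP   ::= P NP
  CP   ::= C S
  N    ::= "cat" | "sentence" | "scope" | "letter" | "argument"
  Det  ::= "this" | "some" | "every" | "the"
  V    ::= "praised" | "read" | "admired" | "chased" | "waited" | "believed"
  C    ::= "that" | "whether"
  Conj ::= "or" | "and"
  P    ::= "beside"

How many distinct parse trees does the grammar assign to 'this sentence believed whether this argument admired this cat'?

[S [NP [Det this] [N sentence]] [VP [V believed] [CP [C whether] [S [NP [Det this] [N argument]] [VP [V admired] [NP [Det this] [N cat]]]]]]]
No rule offers an alternative attachment or grouping for any span, so this is the only derivation.

1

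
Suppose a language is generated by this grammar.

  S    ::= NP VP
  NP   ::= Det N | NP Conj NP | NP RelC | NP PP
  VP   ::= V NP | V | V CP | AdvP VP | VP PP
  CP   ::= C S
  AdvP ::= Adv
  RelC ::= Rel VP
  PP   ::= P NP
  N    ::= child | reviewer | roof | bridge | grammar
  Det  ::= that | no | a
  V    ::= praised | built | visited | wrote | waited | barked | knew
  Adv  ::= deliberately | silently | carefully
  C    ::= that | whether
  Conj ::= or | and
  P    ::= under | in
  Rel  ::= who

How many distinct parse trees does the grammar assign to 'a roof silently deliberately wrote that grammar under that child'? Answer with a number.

Two of the 4 distinct bracketings:
[S [NP [Det a] [N roof]] [VP [AdvP [Adv silently]] [VP [AdvP [Adv deliberately]] [VP [V wrote] [NP [NP [Det that] [N grammar]] [PP [P under] [NP [Det that] [N child]]]]]]]]
[S [NP [Det a] [N roof]] [VP [AdvP [Adv silently]] [VP [AdvP [Adv deliberately]] [VP [VP [V wrote] [NP [Det that] [N grammar]]] [PP [P under] [NP [Det that] [N child]]]]]]]
The difference turns on whether NP → NP PP is used at the relevant span, versus an alternative expansion of NP.

4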